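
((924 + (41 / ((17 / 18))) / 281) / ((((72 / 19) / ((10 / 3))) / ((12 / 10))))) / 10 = 13979839 / 143310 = 97.55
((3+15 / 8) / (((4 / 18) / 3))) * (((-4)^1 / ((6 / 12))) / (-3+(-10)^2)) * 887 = -934011 / 194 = -4814.49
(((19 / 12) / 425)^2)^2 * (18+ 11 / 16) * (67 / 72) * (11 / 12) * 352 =315897191753 / 292256683200000000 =0.00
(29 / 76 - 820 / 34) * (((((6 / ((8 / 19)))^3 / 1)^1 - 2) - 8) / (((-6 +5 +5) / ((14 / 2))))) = -39617807957 / 330752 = -119781.01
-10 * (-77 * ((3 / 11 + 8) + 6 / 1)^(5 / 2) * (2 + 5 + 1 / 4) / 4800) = 5003747 * sqrt(1727) / 232320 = 895.07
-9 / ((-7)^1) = 9 / 7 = 1.29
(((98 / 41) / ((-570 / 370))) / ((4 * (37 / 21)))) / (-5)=343 / 7790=0.04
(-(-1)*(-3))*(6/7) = -18/7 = -2.57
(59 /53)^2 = 3481 /2809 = 1.24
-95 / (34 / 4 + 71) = -190 / 159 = -1.19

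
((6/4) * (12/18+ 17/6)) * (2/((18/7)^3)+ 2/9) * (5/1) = 34685/3888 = 8.92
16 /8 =2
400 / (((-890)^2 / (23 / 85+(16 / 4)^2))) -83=-55877123 / 673285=-82.99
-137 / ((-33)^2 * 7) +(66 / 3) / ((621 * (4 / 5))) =27679 / 1051974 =0.03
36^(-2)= 1 / 1296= 0.00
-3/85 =-0.04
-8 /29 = -0.28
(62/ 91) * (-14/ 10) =-62/ 65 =-0.95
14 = 14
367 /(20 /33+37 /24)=32296 /189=170.88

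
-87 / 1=-87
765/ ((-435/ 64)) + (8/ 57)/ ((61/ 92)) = -11327584/ 100833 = -112.34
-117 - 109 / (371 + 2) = -43750 / 373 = -117.29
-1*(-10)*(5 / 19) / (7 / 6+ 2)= 300 / 361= 0.83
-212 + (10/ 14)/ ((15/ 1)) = -4451/ 21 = -211.95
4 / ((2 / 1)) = 2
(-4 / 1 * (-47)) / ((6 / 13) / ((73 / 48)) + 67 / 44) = 7850128 / 76255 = 102.95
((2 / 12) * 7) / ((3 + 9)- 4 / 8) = 7 / 69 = 0.10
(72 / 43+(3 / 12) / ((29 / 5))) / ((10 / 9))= 77103 / 49880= 1.55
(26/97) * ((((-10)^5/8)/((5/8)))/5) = -104000/97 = -1072.16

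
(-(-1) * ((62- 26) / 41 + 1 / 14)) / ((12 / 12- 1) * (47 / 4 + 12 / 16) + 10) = 109 / 1148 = 0.09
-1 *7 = -7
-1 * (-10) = 10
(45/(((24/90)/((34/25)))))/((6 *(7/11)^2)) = 94.45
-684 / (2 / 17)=-5814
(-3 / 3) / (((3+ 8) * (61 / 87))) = -87 / 671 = -0.13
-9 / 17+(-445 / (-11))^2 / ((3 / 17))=57225958 / 6171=9273.37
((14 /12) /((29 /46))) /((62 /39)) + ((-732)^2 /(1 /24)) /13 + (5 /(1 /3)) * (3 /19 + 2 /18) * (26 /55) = 14497462049843 /14655498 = 989216.61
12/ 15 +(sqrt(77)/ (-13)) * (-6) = 4/ 5 +6 * sqrt(77)/ 13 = 4.85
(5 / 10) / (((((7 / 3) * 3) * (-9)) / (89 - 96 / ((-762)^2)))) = -615205 / 870966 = -0.71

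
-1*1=-1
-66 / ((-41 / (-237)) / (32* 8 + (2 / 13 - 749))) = 100218294 / 533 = 188026.82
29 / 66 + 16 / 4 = 293 / 66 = 4.44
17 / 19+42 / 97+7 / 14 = 1.83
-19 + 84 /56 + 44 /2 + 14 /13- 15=-245 /26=-9.42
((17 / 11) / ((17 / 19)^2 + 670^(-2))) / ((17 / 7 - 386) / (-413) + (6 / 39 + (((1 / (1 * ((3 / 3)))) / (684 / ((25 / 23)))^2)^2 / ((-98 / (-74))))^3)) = 57134257208289346614084858664914176344655662410474371288404485734400 / 32040288920652589276406873445123780375525978423405378504387196497677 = 1.78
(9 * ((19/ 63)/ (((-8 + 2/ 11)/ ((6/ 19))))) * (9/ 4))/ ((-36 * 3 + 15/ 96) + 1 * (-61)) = 792/ 542101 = 0.00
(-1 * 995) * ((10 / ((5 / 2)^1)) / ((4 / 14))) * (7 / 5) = -19502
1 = 1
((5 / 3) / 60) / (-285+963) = 1 / 24408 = 0.00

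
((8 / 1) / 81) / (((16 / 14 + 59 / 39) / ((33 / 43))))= 8008 / 280575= 0.03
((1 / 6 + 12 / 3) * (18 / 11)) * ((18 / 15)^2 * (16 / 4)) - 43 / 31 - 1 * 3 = 11896 / 341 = 34.89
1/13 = 0.08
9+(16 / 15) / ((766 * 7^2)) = 9.00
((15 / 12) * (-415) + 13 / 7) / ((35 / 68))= -246041 / 245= -1004.25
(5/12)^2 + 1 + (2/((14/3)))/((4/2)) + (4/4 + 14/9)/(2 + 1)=6773/3024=2.24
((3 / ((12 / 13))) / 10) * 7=91 / 40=2.28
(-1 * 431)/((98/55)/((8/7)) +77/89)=-177.79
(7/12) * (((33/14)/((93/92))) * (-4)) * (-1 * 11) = 59.85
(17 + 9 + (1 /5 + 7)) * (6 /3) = 332 /5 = 66.40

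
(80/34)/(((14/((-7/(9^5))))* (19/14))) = -280/19072827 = -0.00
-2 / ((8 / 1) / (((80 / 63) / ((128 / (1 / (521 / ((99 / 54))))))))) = -55 / 6302016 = -0.00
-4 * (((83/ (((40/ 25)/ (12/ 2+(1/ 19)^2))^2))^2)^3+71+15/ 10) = -10169726343617495112.93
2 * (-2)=-4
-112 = -112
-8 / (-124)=2 / 31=0.06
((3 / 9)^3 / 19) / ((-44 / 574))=-287 / 11286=-0.03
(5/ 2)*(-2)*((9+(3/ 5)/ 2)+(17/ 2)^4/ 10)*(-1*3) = 255027/ 32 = 7969.59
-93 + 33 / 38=-3501 / 38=-92.13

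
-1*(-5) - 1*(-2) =7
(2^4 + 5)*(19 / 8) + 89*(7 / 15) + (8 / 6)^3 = 101281 / 1080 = 93.78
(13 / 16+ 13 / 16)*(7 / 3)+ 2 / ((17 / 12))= 2123 / 408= 5.20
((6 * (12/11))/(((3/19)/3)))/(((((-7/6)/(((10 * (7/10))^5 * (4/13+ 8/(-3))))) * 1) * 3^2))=67151168/143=469588.59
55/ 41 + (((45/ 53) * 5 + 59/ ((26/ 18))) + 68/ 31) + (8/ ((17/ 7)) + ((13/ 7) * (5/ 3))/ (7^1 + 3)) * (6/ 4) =22522782967/ 416842244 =54.03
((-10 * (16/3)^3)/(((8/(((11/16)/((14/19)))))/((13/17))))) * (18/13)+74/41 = -2715662/14637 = -185.53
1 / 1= 1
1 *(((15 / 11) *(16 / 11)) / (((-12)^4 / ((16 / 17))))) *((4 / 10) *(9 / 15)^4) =6 / 1285625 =0.00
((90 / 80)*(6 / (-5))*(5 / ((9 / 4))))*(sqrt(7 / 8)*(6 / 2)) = -9*sqrt(14) / 4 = -8.42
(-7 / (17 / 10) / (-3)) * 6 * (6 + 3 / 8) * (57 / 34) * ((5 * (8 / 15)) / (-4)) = -1995 / 34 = -58.68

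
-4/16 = -1/4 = -0.25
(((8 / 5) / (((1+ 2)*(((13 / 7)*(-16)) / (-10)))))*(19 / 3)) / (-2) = -133 / 234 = -0.57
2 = 2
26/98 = 13/49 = 0.27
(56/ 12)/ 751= 14/ 2253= 0.01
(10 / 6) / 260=1 / 156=0.01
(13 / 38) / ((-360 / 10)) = -13 / 1368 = -0.01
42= 42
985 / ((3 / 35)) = 34475 / 3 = 11491.67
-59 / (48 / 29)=-1711 / 48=-35.65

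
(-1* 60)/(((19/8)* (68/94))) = -11280/323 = -34.92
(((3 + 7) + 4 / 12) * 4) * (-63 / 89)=-2604 / 89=-29.26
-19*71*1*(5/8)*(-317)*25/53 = 126071.05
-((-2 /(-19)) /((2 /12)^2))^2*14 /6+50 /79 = -32.87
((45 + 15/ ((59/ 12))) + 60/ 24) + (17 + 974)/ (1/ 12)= 1409221/ 118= 11942.55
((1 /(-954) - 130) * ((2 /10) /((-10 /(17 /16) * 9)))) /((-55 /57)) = -40058783 /125928000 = -0.32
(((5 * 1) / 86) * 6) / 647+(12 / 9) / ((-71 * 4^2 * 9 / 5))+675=143998689815 / 213331428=675.00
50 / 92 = 25 / 46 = 0.54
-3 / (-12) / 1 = 1 / 4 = 0.25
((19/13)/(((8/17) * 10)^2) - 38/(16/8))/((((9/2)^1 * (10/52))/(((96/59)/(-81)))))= 525103/1194750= 0.44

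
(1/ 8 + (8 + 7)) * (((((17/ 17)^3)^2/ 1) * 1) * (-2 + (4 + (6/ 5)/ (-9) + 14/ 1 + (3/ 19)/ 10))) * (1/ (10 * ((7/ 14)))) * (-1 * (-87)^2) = -2763726999/ 7600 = -363648.29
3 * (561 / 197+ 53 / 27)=25588 / 1773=14.43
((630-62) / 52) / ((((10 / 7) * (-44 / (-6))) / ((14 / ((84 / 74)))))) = 18389 / 1430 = 12.86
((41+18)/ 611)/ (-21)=-59/ 12831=-0.00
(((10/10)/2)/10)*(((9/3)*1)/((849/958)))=479/2830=0.17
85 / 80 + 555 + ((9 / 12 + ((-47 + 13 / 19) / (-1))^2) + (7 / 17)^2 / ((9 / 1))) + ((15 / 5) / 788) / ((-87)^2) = 2701.98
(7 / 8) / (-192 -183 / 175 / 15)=-6125 / 1344488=-0.00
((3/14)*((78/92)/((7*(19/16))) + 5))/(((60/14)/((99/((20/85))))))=26266581/244720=107.33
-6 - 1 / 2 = -13 / 2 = -6.50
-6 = -6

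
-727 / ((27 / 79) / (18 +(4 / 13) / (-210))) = -1411013944 / 36855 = -38285.55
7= 7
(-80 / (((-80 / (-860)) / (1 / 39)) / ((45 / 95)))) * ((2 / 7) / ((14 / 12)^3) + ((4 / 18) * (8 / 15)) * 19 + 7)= -525833068 / 5337423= -98.52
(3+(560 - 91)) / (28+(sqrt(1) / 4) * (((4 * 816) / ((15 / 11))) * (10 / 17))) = 118 / 95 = 1.24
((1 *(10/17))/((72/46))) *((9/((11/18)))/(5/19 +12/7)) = 2.80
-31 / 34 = -0.91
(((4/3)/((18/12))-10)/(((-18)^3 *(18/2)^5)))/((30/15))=41/3099363912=0.00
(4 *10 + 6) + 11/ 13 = 609/ 13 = 46.85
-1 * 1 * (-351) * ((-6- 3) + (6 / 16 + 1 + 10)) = 6669 / 8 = 833.62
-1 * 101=-101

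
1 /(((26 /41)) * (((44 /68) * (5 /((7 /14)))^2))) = 697 /28600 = 0.02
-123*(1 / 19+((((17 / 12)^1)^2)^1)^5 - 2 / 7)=-3976.14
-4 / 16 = -1 / 4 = -0.25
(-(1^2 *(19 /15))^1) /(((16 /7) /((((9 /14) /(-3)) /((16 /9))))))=171 /2560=0.07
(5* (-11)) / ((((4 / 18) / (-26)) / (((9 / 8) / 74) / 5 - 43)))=-276685.43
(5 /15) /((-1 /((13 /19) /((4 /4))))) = -13 /57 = -0.23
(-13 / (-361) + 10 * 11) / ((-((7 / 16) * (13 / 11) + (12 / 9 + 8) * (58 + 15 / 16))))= -20973744 / 104948837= -0.20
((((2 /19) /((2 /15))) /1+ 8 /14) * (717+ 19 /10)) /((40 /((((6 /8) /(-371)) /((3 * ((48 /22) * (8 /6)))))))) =-2044757 /360908800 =-0.01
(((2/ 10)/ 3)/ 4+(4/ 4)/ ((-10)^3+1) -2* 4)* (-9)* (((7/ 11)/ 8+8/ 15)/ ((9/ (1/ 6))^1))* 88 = 129057343/ 1798200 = 71.77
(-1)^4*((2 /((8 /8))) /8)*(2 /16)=1 /32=0.03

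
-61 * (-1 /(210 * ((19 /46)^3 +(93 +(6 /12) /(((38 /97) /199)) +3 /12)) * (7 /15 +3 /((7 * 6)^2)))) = 1579373936 /884453408037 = 0.00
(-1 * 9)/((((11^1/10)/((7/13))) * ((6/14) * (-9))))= 490/429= 1.14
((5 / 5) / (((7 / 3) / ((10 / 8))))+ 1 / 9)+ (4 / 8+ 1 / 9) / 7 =185 / 252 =0.73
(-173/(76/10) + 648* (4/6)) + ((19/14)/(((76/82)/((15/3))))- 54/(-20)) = 1115227/2660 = 419.26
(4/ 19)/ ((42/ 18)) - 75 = -9963/ 133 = -74.91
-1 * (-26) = 26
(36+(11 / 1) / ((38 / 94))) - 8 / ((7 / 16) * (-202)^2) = 85759199 / 1356733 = 63.21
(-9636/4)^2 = 5803281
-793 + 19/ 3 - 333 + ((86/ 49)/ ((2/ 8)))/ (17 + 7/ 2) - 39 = -6981220/ 6027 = -1158.32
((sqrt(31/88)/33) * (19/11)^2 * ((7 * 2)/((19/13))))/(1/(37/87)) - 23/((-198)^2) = -23/39204+63973 * sqrt(682)/7642602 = 0.22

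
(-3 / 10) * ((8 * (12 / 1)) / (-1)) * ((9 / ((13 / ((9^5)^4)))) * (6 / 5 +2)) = 252101350959004475617536 / 325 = 775696464489244540361.65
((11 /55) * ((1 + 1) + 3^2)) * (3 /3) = 2.20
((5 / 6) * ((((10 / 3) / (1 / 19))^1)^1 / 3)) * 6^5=136800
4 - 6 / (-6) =5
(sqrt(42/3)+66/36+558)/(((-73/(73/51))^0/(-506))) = -849827/3 - 506*sqrt(14) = -285168.95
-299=-299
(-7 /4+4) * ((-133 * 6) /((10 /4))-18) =-758.70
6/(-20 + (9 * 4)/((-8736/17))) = -4368/14611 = -0.30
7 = 7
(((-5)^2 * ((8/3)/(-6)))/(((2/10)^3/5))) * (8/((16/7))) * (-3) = 218750/3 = 72916.67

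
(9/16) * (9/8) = 81/128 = 0.63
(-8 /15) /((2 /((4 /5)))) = -16 /75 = -0.21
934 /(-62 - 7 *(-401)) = 934 /2745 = 0.34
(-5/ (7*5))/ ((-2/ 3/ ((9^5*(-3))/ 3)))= -177147/ 14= -12653.36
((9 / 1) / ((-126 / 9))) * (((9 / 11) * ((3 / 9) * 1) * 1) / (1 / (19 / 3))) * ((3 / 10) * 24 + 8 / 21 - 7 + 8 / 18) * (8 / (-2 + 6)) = -6137 / 2695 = -2.28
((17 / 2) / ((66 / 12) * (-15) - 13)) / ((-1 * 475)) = 17 / 90725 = 0.00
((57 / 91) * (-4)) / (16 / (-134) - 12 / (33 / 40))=42009 / 245882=0.17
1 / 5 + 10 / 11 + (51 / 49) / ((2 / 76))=109579 / 2695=40.66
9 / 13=0.69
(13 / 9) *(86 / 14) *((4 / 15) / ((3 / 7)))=2236 / 405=5.52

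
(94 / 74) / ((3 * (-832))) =-47 / 92352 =-0.00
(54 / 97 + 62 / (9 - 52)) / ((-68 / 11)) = 10153 / 70907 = 0.14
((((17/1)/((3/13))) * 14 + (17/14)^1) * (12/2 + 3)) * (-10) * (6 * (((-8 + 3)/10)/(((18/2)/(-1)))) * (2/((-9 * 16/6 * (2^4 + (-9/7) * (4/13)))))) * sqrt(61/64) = 563771 * sqrt(61)/27264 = 161.50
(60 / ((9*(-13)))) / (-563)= 20 / 21957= 0.00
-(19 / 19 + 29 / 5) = -34 / 5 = -6.80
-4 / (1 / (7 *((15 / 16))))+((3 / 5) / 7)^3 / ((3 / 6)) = -4501659 / 171500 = -26.25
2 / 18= 1 / 9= 0.11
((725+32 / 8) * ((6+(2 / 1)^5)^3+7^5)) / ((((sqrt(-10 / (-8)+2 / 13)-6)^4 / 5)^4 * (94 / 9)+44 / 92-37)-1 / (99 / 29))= 38241193107062365327555168350717043577808639315148800000 * sqrt(949) / 63033525207131342103894581029115416489244997698286987989003+1181960730780492128290328077564759387888386952680468480000 / 63033525207131342103894581029115416489244997698286987989003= 0.04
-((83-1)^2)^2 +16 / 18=-406909576 / 9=-45212175.11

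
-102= -102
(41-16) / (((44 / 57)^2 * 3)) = 27075 / 1936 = 13.99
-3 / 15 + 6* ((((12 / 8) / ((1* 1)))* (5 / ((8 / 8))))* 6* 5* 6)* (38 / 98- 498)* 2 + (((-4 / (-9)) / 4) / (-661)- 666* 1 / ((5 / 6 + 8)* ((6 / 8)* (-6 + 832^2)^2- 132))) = -74596386731972650362269966 / 9253620993540214305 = -8061318.57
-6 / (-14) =3 / 7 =0.43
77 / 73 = 1.05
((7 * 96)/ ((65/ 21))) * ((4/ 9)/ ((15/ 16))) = 100352/ 975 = 102.93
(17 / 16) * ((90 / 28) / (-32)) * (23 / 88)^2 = -404685 / 55508992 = -0.01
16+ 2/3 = 16.67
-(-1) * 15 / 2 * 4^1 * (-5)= -150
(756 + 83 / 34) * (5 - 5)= 0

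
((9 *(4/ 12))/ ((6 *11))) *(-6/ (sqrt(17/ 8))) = -6 *sqrt(34)/ 187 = -0.19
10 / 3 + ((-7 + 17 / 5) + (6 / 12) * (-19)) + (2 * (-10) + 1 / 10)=-89 / 3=-29.67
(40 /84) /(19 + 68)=10 /1827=0.01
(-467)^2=218089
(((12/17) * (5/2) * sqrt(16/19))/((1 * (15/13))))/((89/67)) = 6968 * sqrt(19)/28747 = 1.06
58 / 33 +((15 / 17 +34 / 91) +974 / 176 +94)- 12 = 3361853 / 37128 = 90.55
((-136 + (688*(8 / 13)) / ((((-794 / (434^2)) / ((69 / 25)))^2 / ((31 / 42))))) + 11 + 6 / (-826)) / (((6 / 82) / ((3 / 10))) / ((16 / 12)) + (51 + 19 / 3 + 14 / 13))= 17429008847296498945944 / 7623188079985625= 2286314.95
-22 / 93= -0.24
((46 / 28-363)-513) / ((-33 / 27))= 715.38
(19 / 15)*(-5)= -19 / 3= -6.33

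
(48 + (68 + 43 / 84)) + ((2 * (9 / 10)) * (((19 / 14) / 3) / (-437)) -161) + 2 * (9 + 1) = -236573 / 9660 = -24.49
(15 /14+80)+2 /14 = 1137 /14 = 81.21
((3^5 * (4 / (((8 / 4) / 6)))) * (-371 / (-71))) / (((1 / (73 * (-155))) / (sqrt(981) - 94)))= 1150651587960 / 71 - 36722923020 * sqrt(109) / 71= 10806380503.21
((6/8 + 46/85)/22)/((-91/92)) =-10097/170170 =-0.06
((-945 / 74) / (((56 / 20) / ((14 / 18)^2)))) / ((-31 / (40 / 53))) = 12250 / 182373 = 0.07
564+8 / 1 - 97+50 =525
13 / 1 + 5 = 18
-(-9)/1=9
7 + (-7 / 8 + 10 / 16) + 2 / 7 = 197 / 28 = 7.04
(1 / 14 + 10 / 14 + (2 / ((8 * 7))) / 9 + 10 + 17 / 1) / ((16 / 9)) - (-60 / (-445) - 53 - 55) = 123.50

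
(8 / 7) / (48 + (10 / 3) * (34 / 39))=234 / 10423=0.02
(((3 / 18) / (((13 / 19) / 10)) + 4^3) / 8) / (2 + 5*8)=2591 / 13104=0.20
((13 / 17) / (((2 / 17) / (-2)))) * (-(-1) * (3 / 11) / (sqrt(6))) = -13 * sqrt(6) / 22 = -1.45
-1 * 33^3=-35937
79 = 79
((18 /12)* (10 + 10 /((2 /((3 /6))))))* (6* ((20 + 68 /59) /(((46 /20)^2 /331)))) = 4647240000 /31211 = 148897.50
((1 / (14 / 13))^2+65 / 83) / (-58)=-923 / 32536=-0.03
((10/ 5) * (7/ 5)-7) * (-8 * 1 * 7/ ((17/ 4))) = 4704/ 85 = 55.34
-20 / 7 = -2.86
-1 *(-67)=67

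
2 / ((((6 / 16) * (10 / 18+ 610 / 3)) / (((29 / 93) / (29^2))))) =16 / 1649665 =0.00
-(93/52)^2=-8649/2704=-3.20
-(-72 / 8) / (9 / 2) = 2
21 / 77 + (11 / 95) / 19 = 5536 / 19855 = 0.28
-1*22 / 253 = -2 / 23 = -0.09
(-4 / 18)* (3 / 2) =-1 / 3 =-0.33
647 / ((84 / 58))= 18763 / 42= 446.74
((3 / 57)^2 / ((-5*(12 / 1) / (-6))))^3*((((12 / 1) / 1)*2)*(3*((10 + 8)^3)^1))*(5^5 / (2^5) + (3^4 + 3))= 38139093 / 23522940500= 0.00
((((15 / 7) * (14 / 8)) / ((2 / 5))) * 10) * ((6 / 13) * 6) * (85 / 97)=286875 / 1261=227.50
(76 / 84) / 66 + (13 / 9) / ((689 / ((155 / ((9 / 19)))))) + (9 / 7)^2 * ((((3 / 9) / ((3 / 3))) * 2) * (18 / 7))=3.53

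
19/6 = 3.17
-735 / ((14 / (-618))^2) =-1432215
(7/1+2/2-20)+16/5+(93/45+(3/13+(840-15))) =159607/195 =818.50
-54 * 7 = -378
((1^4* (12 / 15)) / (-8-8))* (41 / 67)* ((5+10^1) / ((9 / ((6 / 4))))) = -41 / 536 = -0.08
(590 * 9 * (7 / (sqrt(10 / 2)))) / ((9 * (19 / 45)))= 37170 * sqrt(5) / 19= 4374.46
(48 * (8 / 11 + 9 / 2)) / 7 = 2760 / 77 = 35.84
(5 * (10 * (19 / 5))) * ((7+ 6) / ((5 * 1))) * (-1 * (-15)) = 7410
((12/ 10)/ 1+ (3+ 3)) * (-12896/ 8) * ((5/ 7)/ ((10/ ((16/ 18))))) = -25792/ 35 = -736.91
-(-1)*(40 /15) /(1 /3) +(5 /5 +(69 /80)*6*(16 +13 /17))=13023 /136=95.76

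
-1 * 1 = -1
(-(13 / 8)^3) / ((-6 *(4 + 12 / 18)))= 2197 / 14336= 0.15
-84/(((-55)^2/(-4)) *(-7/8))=-384/3025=-0.13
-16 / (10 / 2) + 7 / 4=-29 / 20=-1.45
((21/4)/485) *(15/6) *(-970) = -105/4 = -26.25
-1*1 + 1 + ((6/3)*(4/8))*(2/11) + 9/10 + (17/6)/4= 2363/1320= 1.79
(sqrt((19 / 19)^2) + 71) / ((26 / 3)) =108 / 13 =8.31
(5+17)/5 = 22/5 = 4.40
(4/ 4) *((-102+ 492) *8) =3120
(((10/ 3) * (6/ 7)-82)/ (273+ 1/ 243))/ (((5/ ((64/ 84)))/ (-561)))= 100697256/ 4063325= 24.78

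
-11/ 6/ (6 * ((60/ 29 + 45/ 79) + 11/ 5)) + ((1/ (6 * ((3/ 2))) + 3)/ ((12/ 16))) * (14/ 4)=14.46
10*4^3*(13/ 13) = 640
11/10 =1.10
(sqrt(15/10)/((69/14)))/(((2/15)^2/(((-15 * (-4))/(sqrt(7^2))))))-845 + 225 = -620 + 1125 * sqrt(6)/23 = -500.19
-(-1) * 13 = 13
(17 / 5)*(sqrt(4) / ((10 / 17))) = 11.56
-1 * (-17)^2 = -289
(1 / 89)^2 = 1 / 7921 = 0.00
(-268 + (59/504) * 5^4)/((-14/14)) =98197/504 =194.84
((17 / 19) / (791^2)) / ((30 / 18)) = 51 / 59439695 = 0.00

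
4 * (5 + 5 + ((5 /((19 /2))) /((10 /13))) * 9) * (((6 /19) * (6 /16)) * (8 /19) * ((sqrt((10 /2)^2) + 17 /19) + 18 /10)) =24.80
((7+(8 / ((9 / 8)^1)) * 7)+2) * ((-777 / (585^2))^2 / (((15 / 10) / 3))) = 70971698 / 117117950625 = 0.00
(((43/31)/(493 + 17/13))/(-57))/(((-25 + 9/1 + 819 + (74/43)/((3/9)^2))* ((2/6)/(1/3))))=-24037/399630144690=-0.00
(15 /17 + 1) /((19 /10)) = 320 /323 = 0.99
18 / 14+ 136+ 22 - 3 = 1094 / 7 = 156.29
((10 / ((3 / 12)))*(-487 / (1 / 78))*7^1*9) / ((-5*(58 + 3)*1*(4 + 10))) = 1367496 / 61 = 22417.97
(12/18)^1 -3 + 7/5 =-14/15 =-0.93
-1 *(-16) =16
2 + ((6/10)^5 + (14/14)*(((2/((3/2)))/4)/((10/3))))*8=10694/3125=3.42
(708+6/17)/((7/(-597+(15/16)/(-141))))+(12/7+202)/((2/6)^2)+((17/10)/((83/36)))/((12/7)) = -1087743118611/18568760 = -58579.20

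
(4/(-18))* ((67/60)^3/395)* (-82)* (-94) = -579570301/95985000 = -6.04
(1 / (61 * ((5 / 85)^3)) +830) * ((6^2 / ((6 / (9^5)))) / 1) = 19678551642 / 61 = 322599207.25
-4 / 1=-4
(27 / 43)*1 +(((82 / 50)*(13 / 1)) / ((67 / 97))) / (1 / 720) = 320141637 / 14405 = 22224.34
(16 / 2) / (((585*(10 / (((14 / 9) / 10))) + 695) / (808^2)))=36560384 / 268115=136.36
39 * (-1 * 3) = -117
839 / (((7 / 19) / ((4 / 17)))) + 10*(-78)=-29056 / 119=-244.17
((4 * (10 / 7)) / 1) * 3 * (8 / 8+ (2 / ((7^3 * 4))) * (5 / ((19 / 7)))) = 112020 / 6517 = 17.19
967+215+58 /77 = 91072 /77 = 1182.75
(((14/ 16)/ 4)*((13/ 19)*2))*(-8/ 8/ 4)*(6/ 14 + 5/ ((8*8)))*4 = -2951/ 19456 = -0.15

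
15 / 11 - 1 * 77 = -832 / 11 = -75.64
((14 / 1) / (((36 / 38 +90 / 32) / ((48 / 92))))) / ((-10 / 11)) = -93632 / 43815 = -2.14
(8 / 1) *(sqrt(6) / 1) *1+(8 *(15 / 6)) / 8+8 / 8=7 / 2+8 *sqrt(6)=23.10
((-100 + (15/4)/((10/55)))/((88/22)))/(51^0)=-635/32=-19.84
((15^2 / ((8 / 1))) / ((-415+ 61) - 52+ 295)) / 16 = -75 / 4736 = -0.02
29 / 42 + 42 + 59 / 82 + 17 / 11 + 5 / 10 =861017 / 18942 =45.46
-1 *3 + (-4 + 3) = -4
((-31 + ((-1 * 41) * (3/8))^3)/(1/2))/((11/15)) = -28151085/2816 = -9996.83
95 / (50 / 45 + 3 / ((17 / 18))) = 22.16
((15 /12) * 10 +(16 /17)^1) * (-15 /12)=-2285 /136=-16.80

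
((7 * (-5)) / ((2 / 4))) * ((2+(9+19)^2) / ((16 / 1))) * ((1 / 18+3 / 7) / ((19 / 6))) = -39955 / 76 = -525.72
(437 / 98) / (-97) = -437 / 9506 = -0.05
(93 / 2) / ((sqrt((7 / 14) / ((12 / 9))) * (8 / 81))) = 768.83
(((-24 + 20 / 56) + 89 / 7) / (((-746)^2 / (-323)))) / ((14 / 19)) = 938961 / 109077136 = 0.01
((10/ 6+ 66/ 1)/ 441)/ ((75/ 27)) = 29/ 525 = 0.06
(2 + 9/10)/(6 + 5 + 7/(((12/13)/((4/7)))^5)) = 16919847/67891660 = 0.25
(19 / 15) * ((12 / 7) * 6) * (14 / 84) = 76 / 35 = 2.17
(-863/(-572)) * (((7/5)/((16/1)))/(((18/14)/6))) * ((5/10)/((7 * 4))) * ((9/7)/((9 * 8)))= 863/4392960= 0.00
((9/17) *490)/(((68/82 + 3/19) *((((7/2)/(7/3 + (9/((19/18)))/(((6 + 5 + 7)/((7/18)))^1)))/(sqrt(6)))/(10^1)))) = 24710700 *sqrt(6)/13073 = 4630.05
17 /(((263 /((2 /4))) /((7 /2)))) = 119 /1052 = 0.11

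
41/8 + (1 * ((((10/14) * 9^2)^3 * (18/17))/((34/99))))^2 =28026930356786967772289/78609297032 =356534550173.85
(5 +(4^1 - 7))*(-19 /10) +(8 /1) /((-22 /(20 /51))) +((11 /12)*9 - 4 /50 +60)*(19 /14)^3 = 25624209563 /153938400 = 166.46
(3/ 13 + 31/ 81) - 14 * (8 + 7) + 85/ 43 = -9391307/ 45279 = -207.41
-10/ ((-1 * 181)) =10/ 181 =0.06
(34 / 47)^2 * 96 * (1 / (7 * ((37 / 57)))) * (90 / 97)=569306880 / 55496707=10.26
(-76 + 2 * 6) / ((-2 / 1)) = 32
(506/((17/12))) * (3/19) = 56.40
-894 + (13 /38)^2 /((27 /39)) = -11616227 /12996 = -893.83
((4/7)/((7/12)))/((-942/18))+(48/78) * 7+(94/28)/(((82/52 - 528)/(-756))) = 12470240924/1368823183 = 9.11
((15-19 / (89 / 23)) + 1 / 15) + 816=826.16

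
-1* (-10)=10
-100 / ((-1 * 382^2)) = 0.00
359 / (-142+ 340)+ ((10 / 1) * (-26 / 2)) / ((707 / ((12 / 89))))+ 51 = 657676931 / 12458754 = 52.79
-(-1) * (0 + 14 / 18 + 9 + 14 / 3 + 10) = 220 / 9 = 24.44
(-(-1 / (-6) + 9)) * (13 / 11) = -65 / 6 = -10.83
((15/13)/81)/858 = 5/301158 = 0.00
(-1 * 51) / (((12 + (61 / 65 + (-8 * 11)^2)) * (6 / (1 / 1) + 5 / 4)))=-4420 / 4873943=-0.00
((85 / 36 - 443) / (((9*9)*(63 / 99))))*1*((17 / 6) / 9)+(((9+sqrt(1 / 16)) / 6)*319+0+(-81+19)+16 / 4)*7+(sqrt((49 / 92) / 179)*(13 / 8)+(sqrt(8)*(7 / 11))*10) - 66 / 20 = 91*sqrt(4117) / 65872+140*sqrt(2) / 11+8351045449 / 2755620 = 3048.64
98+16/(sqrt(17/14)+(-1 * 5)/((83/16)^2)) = 759333136 * sqrt(238)/783853857+78792892066/783853857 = 115.46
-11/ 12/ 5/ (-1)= 11/ 60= 0.18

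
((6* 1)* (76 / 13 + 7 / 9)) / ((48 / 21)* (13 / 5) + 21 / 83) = 4502750 / 701961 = 6.41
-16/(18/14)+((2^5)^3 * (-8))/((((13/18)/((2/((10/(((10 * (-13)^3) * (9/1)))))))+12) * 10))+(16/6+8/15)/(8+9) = -1104238397792/502659315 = -2196.79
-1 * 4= -4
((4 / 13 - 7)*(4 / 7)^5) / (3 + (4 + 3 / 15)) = -37120 / 655473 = -0.06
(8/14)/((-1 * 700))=-1/1225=-0.00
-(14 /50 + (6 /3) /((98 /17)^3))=-3416997 /11764900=-0.29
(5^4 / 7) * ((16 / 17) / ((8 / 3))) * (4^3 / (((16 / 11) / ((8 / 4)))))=330000 / 119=2773.11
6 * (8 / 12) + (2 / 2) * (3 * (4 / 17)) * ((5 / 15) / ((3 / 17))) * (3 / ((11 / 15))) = 104 / 11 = 9.45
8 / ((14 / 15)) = 60 / 7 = 8.57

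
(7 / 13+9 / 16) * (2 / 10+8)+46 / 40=2117 / 208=10.18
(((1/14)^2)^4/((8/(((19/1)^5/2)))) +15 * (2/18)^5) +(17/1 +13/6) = 8908206636883817/464767295827968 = 19.17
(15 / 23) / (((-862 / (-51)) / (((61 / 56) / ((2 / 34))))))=793305 / 1110256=0.71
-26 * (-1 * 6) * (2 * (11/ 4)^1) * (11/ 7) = 9438/ 7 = 1348.29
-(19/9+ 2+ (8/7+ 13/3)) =-604/63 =-9.59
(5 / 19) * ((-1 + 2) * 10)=50 / 19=2.63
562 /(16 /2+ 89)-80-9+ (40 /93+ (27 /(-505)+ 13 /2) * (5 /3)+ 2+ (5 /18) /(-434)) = -5359878355 /76534164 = -70.03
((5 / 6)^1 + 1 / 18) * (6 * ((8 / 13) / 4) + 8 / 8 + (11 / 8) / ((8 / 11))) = 3173 / 936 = 3.39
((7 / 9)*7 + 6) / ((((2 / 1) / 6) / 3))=103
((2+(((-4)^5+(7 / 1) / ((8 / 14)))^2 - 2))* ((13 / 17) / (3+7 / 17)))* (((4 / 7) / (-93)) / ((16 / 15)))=-1064583585 / 805504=-1321.64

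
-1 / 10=-0.10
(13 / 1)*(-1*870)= -11310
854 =854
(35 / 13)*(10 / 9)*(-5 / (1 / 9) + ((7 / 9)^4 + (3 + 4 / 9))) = -94585750 / 767637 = -123.22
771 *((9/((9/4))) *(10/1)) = 30840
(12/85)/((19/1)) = 12/1615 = 0.01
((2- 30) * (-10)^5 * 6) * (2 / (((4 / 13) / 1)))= 109200000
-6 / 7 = -0.86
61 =61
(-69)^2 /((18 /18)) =4761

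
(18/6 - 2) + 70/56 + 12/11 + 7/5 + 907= 200583/220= 911.74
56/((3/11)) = 616/3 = 205.33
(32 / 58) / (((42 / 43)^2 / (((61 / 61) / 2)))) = 3698 / 12789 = 0.29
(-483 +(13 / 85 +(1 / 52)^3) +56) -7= -5185201131 / 11951680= -433.85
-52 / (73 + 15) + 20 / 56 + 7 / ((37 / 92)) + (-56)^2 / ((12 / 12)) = 3153.17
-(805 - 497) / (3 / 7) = -2156 / 3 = -718.67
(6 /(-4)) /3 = -1 /2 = -0.50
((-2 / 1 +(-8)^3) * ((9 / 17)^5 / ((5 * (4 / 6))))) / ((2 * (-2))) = 45526779 / 28397140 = 1.60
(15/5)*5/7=15/7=2.14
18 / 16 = 9 / 8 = 1.12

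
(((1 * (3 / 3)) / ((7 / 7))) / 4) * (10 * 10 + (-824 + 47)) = -677 / 4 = -169.25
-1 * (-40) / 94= 20 / 47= 0.43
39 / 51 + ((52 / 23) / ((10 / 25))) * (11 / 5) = 5161 / 391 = 13.20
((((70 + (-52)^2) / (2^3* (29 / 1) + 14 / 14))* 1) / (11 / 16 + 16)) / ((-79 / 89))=-44384 / 55221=-0.80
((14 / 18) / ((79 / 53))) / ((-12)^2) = 371 / 102384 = 0.00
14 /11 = 1.27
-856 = -856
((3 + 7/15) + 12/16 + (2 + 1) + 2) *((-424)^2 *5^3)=621350800/3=207116933.33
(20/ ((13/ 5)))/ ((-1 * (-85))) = 20/ 221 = 0.09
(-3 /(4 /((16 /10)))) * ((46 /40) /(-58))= 69 /2900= 0.02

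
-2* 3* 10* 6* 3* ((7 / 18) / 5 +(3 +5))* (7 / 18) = -3392.67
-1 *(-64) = 64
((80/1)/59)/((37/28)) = 2240/2183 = 1.03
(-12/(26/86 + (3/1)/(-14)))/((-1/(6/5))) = 163.56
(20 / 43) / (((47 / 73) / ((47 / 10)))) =146 / 43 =3.40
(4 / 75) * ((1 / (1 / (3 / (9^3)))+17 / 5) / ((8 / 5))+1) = 0.17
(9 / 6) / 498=1 / 332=0.00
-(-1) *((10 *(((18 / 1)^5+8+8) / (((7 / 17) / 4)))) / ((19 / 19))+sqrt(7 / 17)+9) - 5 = sqrt(119) / 17+1284917148 / 7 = 183559593.21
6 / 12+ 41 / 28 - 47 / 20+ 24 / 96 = -19 / 140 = -0.14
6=6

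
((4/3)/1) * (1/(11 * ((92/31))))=31/759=0.04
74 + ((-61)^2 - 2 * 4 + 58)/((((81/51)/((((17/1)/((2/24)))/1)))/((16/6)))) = 3875134/3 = 1291711.33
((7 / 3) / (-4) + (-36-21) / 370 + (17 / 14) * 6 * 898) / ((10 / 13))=1321581313 / 155400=8504.38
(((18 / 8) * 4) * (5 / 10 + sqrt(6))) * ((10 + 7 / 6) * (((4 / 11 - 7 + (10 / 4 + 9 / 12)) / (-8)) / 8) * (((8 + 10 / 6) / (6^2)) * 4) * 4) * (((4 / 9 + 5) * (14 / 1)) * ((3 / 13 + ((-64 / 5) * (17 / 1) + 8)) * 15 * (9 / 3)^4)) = -4054157885127 * sqrt(6) / 9152 - 4054157885127 / 18304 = -1306566553.52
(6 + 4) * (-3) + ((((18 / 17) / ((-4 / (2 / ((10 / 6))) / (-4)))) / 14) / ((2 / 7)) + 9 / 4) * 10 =-147 / 34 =-4.32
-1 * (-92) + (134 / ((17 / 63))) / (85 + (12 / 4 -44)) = 38629 / 374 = 103.29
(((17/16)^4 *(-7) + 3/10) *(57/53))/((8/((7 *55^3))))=-37505832030975/27787264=-1349749.01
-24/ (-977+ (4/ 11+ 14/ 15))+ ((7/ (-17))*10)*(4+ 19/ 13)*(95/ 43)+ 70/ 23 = -46.62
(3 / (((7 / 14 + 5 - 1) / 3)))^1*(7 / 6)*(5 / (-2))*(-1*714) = 4165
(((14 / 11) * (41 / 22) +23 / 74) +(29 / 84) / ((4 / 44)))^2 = 5939188332025 / 141427140624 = 41.99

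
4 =4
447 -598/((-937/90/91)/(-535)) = -2619807861/937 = -2795952.89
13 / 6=2.17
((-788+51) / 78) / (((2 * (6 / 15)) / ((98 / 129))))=-180565 / 20124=-8.97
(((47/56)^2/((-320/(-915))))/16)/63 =134749/67436544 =0.00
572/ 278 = 286/ 139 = 2.06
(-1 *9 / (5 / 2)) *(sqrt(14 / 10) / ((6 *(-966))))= sqrt(35) / 8050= 0.00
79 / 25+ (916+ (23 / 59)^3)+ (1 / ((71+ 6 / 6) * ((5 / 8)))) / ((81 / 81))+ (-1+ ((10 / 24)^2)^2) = 97766976106331 / 106468473600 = 918.27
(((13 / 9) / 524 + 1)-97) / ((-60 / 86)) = 19467089 / 141480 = 137.60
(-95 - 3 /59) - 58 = -9030 /59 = -153.05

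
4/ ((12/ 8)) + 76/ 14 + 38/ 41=7768/ 861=9.02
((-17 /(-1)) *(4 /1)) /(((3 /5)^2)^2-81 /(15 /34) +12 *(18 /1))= 2.09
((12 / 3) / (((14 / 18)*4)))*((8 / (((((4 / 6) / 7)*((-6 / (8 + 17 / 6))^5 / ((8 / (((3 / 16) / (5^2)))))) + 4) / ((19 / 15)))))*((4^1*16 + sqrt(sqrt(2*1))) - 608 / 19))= 661365656250*2^(1 / 4) / 203050623179 + 21163701000000 / 203050623179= 108.10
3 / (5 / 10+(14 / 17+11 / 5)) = 510 / 599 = 0.85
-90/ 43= -2.09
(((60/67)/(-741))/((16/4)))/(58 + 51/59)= -295/57474677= -0.00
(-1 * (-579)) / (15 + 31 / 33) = 19107 / 526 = 36.33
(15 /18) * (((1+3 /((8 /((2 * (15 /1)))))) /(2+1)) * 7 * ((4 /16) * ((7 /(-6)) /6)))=-12005 /10368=-1.16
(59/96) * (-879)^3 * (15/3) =-66783224835/32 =-2086975776.09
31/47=0.66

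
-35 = -35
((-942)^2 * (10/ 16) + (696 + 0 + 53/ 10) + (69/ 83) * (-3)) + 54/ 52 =5991712297/ 10790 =555302.34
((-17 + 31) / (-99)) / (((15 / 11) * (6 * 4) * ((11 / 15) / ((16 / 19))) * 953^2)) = -28 / 5125023387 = -0.00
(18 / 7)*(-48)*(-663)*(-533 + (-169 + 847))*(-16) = -1328970240 / 7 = -189852891.43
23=23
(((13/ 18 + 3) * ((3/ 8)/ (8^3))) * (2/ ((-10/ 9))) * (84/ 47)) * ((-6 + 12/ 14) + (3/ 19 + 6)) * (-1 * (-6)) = -0.05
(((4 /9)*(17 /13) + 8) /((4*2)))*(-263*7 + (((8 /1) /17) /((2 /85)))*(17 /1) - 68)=-131273 /78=-1682.99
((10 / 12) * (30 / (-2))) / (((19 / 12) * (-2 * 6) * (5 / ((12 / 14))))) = 15 / 133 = 0.11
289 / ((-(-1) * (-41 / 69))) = -19941 / 41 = -486.37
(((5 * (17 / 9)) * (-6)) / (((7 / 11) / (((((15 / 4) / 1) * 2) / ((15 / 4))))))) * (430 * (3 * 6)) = -9649200 / 7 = -1378457.14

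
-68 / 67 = -1.01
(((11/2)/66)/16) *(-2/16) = -1/1536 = -0.00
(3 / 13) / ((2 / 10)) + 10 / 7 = 235 / 91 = 2.58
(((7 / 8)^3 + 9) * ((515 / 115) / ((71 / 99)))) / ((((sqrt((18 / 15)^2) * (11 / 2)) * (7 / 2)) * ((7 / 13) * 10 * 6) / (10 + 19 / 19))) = 72923279 / 81937408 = 0.89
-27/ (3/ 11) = -99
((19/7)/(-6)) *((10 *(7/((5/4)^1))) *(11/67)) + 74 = 14038/201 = 69.84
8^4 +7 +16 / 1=4119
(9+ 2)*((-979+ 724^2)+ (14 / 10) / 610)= 5755167.03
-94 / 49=-1.92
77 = 77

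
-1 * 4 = -4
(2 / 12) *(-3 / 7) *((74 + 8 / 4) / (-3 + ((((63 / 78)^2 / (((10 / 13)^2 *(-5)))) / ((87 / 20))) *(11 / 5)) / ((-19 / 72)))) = 2617250 / 1242633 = 2.11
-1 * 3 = -3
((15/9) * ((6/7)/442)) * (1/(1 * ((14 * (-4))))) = -5/86632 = -0.00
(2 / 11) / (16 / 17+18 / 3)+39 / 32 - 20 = -389505 / 20768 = -18.76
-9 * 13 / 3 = -39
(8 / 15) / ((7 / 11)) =88 / 105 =0.84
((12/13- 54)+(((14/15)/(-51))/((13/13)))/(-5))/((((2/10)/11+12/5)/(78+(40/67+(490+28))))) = -386792362352/29539965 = -13093.87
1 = 1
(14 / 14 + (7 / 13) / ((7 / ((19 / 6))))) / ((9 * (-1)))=-97 / 702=-0.14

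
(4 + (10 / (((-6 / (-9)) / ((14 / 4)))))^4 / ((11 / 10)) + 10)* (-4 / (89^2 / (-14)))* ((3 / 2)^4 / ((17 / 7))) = 101781.20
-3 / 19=-0.16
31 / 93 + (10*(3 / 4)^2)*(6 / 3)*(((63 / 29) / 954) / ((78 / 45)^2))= 8524721 / 24936288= 0.34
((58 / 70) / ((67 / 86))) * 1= 2494 / 2345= 1.06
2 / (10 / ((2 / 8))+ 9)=2 / 49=0.04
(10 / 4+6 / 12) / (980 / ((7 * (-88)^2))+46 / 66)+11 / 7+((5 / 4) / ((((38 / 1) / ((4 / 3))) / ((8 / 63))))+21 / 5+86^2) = 78891714934 / 10652445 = 7405.97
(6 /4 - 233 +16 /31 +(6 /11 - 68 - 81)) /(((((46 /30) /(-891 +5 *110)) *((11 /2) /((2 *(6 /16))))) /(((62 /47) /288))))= 40110435 /761024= 52.71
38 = 38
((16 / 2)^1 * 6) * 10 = 480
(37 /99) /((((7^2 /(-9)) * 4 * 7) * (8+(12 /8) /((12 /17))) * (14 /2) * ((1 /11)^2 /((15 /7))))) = -4070 /453789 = -0.01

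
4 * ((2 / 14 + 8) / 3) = 76 / 7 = 10.86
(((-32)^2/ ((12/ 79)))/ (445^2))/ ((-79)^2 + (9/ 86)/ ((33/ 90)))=149468/ 27402897525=0.00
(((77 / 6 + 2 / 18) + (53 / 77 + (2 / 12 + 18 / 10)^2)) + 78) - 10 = 85.50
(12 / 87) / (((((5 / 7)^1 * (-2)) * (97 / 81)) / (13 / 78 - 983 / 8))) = 111321 / 11252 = 9.89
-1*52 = -52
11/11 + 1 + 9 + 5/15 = 34/3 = 11.33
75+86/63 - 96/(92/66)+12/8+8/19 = 518495/55062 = 9.42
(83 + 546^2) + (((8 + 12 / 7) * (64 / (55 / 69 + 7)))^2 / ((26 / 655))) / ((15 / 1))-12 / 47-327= 668447209047796 / 2166415979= 308549.80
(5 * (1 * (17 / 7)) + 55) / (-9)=-470 / 63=-7.46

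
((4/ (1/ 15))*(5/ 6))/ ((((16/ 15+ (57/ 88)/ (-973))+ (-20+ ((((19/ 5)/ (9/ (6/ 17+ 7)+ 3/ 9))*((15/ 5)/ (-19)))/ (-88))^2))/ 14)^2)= 14561843236063757936067870720000/ 532689452519826333772653900169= 27.34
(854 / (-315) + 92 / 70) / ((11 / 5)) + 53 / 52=1259 / 3276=0.38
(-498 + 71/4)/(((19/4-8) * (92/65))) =9605/92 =104.40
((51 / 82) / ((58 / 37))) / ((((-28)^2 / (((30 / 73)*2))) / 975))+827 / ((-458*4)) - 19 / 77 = -50159478321 / 171415048112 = -0.29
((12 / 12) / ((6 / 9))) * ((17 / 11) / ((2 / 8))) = 9.27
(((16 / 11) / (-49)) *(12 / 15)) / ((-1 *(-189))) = -64 / 509355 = -0.00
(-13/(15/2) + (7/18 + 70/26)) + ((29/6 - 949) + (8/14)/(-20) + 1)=-771373/819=-941.85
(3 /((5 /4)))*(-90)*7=-1512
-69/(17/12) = -828/17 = -48.71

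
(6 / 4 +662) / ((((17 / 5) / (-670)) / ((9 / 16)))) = -20004525 / 272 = -73546.05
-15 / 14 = -1.07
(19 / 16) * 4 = 4.75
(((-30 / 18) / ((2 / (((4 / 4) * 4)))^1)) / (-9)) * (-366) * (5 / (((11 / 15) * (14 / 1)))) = -66.02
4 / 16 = 1 / 4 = 0.25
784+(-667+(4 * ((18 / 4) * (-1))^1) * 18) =-207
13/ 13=1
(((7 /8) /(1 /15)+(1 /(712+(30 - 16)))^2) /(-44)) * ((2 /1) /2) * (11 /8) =-13835747 /33732864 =-0.41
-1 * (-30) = 30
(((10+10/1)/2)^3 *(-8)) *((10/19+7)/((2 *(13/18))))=-792000/19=-41684.21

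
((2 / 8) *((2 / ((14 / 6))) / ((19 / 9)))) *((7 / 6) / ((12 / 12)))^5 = 2401 / 10944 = 0.22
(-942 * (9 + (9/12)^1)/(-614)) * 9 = 165321/1228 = 134.63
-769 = -769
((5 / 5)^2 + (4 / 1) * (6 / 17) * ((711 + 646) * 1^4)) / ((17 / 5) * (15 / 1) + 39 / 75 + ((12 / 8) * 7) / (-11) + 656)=17921750 / 6606387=2.71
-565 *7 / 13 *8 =-31640 / 13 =-2433.85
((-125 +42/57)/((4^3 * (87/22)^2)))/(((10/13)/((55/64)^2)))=-748960355/6283198464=-0.12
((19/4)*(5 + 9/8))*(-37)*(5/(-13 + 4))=172235/288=598.04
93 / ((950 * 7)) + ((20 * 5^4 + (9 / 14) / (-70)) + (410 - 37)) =1198476747 / 93100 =12873.00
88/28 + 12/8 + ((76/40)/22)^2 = 1575527/338800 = 4.65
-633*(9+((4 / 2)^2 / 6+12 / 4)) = -8018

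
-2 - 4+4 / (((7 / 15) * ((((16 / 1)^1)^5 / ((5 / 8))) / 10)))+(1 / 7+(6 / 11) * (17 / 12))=-410513379 / 80740352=-5.08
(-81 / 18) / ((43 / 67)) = -603 / 86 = -7.01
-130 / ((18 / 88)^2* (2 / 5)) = -629200 / 81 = -7767.90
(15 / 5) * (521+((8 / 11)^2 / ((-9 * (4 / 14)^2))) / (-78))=22127783 / 14157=1563.03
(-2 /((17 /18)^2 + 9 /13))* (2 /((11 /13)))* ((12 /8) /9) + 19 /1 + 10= 2092183 /73403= 28.50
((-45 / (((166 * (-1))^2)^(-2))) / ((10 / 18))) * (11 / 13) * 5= -3382829120880 / 13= -260217624683.08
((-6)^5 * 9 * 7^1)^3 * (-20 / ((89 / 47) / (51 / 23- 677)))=-1715181069176627370393600 / 2047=-837899887238215618169.81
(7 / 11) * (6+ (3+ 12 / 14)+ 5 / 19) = 1346 / 209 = 6.44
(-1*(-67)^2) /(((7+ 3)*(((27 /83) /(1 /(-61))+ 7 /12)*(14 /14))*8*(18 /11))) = 4098457 /2301960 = 1.78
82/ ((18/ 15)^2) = 1025/ 18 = 56.94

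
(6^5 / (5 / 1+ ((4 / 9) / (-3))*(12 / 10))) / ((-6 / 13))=-758160 / 217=-3493.82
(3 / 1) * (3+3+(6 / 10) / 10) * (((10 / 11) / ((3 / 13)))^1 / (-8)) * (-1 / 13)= 303 / 440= 0.69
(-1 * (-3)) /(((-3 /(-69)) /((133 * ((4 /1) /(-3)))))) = -12236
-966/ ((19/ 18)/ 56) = -973728/ 19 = -51248.84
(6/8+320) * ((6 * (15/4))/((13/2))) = 57735/52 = 1110.29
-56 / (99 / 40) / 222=-1120 / 10989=-0.10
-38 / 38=-1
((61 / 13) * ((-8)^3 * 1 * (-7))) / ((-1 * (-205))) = 218624 / 2665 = 82.04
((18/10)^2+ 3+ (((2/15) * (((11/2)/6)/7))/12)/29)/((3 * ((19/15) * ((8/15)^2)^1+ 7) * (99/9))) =34201715/1331278872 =0.03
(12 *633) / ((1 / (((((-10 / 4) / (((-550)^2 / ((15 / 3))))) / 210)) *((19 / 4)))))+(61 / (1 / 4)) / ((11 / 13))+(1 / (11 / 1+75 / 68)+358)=901240913779 / 1394162000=646.44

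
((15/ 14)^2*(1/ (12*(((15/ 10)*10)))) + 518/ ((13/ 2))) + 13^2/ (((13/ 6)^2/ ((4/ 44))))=9302091/ 112112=82.97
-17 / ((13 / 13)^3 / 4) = -68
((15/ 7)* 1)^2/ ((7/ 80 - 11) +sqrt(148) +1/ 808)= 53426778000/ 30864652973 +9792960000* sqrt(37)/ 30864652973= 3.66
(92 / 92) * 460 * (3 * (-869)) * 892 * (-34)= 36369944160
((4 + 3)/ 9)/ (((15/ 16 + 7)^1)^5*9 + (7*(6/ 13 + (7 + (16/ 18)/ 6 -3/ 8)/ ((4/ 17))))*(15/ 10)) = 95420416/ 34827078796387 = 0.00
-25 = -25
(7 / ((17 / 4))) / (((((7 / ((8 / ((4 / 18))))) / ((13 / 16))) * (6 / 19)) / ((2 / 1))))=741 / 17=43.59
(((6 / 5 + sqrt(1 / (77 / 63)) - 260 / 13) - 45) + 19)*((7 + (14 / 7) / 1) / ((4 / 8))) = -4032 / 5 + 54*sqrt(11) / 11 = -790.12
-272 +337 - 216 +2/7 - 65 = -1510/7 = -215.71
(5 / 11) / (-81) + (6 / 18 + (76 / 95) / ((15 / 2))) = 9676 / 22275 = 0.43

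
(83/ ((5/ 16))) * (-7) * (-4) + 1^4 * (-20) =37084/ 5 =7416.80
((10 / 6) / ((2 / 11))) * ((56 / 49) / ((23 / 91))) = 2860 / 69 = 41.45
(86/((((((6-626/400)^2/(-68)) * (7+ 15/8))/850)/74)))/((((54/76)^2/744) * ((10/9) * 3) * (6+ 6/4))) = -1686113684357120000/13574125557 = -124215270.98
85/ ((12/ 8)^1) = 170/ 3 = 56.67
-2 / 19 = -0.11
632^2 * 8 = 3195392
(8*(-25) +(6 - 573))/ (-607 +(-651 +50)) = 767/ 1208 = 0.63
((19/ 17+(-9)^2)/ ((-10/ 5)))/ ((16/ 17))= -349/ 8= -43.62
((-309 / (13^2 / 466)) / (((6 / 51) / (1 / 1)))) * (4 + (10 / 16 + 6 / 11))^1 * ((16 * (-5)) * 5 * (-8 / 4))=-4283821500 / 143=-29956793.71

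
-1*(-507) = 507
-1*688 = -688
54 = 54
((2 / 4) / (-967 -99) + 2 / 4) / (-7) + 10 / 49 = 13865 / 104468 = 0.13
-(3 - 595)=592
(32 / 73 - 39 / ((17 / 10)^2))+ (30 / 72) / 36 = -118889779 / 9113904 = -13.04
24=24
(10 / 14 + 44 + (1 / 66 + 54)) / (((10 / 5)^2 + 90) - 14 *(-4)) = 45613 / 69300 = 0.66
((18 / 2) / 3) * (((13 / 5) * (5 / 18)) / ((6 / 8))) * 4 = 104 / 9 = 11.56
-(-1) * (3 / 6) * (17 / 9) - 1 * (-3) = 71 / 18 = 3.94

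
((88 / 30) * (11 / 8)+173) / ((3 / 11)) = 649.12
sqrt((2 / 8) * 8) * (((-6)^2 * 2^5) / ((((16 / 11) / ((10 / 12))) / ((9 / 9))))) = 660 * sqrt(2) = 933.38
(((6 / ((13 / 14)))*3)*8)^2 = 4064256 / 169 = 24048.85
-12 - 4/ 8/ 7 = -169/ 14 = -12.07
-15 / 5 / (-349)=3 / 349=0.01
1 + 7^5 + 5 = 16813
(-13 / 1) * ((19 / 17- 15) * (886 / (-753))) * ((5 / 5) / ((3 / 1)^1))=-2718248 / 38403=-70.78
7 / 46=0.15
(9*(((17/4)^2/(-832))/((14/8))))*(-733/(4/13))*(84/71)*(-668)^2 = 140417162.42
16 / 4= 4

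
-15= -15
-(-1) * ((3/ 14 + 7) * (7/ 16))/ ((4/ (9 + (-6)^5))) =-784467/ 128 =-6128.65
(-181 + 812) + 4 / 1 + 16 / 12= 636.33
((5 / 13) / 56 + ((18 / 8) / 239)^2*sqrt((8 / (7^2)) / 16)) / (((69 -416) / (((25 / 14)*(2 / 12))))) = -125 / 21219744 -675*sqrt(2) / 124317230464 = -0.00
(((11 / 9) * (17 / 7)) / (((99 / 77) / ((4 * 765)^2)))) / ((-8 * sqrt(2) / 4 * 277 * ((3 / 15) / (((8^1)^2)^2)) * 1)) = -110680064000 * sqrt(2) / 277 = -565073096.00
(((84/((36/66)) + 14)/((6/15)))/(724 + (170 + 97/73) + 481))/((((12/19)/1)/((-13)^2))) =431795/5288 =81.66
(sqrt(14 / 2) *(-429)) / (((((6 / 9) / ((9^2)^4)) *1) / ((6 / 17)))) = -166203389781 *sqrt(7) / 17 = -25866637436.26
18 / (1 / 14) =252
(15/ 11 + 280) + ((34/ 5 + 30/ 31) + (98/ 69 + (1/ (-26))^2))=23107116521/ 79528020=290.55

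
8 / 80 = 1 / 10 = 0.10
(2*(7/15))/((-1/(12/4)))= -14/5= -2.80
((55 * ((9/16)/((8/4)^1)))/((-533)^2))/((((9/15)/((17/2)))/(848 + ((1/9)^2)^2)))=26010433075/39763369152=0.65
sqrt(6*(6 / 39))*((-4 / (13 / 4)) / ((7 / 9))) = -288*sqrt(39) / 1183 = -1.52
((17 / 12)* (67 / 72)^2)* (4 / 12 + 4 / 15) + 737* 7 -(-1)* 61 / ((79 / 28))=42439038647 / 8190720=5181.36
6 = 6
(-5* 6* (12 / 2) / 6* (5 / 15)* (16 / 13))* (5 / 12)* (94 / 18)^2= -441800 / 3159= -139.85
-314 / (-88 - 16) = 157 / 52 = 3.02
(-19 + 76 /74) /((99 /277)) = -184205 /3663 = -50.29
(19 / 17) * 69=1311 / 17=77.12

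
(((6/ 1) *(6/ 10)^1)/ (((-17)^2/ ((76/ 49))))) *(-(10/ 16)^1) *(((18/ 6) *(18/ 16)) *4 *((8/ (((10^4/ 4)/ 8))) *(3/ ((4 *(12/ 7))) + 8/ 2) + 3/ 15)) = -9234/ 180625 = -0.05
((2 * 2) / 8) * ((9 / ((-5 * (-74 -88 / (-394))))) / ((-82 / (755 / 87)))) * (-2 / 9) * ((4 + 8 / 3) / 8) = 148735 / 622113336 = 0.00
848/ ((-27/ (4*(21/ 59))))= -23744/ 531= -44.72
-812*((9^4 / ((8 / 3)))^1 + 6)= -4005393 / 2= -2002696.50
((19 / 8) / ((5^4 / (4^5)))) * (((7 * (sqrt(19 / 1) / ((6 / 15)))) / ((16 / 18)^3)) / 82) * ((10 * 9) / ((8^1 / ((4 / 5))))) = 872613 * sqrt(19) / 82000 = 46.39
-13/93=-0.14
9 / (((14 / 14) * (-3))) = -3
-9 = -9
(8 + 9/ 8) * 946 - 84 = 34193/ 4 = 8548.25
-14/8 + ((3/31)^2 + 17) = 58657/3844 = 15.26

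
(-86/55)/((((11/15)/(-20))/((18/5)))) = 18576/121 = 153.52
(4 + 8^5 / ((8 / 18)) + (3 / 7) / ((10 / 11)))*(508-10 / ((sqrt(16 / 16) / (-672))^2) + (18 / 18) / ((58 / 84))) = -337920378108989 / 1015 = -332926480895.56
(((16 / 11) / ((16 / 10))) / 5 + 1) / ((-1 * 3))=-13 / 33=-0.39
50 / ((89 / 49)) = 2450 / 89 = 27.53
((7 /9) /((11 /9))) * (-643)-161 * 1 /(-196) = -125775 /308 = -408.36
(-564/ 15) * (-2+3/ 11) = 64.95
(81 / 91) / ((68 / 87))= 7047 / 6188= 1.14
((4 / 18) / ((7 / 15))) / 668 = 5 / 7014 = 0.00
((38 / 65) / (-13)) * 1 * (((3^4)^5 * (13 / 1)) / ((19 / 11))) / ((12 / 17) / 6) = -10031210507.49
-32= -32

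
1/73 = 0.01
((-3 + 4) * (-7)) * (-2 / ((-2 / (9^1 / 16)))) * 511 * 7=-225351 / 16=-14084.44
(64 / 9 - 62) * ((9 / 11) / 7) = -494 / 77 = -6.42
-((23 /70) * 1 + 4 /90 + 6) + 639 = 79711 /126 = 632.63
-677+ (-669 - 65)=-1411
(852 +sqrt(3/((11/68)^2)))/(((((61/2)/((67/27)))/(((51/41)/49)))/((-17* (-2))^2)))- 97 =179069024* sqrt(3)/12132351 +712214753/367647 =1962.79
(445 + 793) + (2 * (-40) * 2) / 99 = 1236.38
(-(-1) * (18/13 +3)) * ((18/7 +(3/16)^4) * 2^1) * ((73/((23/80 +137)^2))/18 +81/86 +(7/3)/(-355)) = 15451072189779897973/732097358263025664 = 21.11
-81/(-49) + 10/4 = 407/98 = 4.15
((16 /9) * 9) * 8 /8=16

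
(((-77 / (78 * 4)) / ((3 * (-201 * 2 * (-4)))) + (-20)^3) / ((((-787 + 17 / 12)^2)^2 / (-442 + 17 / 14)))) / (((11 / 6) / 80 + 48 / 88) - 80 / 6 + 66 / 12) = -1768538614829760 / 1387712322363618103853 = -0.00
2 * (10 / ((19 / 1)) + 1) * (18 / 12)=87 / 19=4.58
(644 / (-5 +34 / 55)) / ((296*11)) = -805 / 17834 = -0.05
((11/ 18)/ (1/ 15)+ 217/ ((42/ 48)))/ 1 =257.17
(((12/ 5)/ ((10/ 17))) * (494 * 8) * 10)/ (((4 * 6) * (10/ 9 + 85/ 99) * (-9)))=-28424/ 75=-378.99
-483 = -483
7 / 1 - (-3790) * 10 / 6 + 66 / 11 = 18989 / 3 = 6329.67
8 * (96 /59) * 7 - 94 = -170 /59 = -2.88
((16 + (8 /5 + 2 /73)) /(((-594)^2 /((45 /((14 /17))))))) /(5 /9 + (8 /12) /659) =36040051 /7347748716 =0.00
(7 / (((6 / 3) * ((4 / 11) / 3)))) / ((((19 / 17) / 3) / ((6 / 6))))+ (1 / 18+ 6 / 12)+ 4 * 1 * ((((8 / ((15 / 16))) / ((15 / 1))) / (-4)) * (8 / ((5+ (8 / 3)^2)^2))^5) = 632020996392099686698445317 / 8096383767105040940314200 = 78.06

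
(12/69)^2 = 16/529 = 0.03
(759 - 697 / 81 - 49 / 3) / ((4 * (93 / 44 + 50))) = 654049 / 185733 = 3.52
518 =518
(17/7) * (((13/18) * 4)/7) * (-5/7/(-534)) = 1105/824229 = 0.00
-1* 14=-14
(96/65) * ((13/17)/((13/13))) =96/85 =1.13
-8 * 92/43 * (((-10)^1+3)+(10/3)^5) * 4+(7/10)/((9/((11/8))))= -27695.58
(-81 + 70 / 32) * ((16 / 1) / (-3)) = 1261 / 3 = 420.33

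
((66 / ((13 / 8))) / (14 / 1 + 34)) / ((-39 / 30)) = -110 / 169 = -0.65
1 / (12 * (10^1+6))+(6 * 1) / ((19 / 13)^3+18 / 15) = 12702197 / 9115584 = 1.39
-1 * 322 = -322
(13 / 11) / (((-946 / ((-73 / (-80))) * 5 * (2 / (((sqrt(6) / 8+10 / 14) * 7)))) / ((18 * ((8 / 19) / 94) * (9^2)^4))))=-367662044061 / 185851160 - 2573634308427 * sqrt(6) / 7434046400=-2826.26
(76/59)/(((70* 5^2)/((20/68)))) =38/175525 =0.00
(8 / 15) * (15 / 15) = 8 / 15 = 0.53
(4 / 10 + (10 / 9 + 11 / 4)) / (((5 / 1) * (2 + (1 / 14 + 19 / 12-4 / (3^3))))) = 16107 / 66275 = 0.24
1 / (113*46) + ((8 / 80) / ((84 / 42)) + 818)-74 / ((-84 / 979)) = 1834402999 / 1091580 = 1680.50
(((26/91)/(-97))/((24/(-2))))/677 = 1/2758098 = 0.00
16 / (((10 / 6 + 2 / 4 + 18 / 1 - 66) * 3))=-32 / 275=-0.12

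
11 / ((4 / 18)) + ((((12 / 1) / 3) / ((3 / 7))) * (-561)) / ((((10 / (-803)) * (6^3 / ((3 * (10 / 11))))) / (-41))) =-1958473 / 9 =-217608.11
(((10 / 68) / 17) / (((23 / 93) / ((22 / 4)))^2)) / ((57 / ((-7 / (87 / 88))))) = -44768185 / 84237431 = -0.53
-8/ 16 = -1/ 2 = -0.50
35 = 35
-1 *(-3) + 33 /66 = 7 /2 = 3.50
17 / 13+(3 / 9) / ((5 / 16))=463 / 195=2.37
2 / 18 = 1 / 9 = 0.11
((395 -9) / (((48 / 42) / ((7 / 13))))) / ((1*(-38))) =-9457 / 1976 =-4.79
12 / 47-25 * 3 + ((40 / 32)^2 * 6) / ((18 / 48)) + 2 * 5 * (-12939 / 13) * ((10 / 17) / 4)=-15720023 / 10387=-1513.43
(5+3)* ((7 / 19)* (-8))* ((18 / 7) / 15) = -384 / 95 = -4.04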